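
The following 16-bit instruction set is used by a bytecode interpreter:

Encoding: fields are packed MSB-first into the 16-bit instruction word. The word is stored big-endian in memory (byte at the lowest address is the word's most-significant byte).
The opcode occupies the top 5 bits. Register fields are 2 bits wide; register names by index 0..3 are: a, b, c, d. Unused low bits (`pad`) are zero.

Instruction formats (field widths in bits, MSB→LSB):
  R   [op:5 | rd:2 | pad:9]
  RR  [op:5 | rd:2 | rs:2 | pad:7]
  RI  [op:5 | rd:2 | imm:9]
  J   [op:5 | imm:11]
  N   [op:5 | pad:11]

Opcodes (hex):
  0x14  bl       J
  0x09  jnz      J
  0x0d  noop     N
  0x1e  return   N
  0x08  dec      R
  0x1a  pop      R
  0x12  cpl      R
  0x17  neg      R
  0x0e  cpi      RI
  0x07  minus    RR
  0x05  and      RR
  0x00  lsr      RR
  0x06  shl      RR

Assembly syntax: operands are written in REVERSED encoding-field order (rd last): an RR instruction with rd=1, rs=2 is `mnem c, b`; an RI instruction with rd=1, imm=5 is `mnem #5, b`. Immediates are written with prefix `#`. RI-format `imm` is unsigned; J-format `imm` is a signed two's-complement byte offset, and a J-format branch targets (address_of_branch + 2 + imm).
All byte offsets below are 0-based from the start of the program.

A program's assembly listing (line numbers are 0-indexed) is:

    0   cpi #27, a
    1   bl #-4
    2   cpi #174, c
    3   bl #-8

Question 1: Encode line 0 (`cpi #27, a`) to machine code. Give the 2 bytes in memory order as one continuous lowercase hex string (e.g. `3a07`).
0. cpi fields op=0xe:5|rd=0:2|imm=27:9 → word 701bh → 70 1b

701b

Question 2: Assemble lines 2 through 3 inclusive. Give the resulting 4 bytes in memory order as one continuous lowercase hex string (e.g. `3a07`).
L2: cpi op=0xe:5|rd=2:2|imm=174:9 ⇒ 0x74ae ⇒ big 74 ae
L3: bl op=0x14:5|imm=-8:11 ⇒ 0xa7f8 ⇒ big a7 f8

74aea7f8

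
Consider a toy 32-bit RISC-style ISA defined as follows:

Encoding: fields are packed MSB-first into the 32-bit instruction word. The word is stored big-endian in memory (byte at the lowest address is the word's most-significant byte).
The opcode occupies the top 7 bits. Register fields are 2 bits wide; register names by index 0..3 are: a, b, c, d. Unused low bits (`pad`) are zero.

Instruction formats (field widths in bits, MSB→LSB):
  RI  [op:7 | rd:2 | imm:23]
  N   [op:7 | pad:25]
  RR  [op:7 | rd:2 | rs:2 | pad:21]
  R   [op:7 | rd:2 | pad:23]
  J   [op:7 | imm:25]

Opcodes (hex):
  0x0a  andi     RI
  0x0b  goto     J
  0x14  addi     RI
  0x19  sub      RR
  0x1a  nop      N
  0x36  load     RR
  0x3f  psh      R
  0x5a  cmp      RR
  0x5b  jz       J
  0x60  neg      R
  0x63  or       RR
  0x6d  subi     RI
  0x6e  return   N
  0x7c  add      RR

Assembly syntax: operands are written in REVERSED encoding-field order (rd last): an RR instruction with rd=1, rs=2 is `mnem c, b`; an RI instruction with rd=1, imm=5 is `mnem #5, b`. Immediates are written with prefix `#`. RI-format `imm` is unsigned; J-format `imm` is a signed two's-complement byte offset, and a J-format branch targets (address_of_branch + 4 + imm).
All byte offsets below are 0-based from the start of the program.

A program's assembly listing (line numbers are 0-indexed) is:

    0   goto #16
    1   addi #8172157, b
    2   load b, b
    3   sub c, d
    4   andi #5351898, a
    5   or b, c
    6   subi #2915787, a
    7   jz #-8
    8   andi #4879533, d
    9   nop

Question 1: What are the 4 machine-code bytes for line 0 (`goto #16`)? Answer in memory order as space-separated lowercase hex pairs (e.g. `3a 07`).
16 00 00 10

0. goto fields op=0xb:7|imm=16:25 → word 16000010h → 16 00 00 10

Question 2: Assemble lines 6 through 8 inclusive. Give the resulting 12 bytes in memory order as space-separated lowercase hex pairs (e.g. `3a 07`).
da 2c 7d cb b7 ff ff f8 15 ca 74 ad

L6: subi op=0x6d:7|rd=0:2|imm=2915787:23 ⇒ 0xda2c7dcb ⇒ big da 2c 7d cb
L7: jz op=0x5b:7|imm=-8:25 ⇒ 0xb7fffff8 ⇒ big b7 ff ff f8
L8: andi op=0xa:7|rd=3:2|imm=4879533:23 ⇒ 0x15ca74ad ⇒ big 15 ca 74 ad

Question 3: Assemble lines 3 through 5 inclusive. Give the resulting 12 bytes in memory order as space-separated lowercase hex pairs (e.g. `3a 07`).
33 c0 00 00 14 51 a9 da c7 20 00 00

L3: sub op=0x19:7|rd=3:2|rs=2:2|pad=0:21 ⇒ 0x33c00000 ⇒ big 33 c0 00 00
L4: andi op=0xa:7|rd=0:2|imm=5351898:23 ⇒ 0x1451a9da ⇒ big 14 51 a9 da
L5: or op=0x63:7|rd=2:2|rs=1:2|pad=0:21 ⇒ 0xc7200000 ⇒ big c7 20 00 00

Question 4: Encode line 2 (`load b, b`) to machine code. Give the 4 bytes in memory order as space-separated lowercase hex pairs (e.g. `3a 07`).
2. load fields op=0x36:7|rd=1:2|rs=1:2|pad=0:21 → word 6ca00000h → 6c a0 00 00

6c a0 00 00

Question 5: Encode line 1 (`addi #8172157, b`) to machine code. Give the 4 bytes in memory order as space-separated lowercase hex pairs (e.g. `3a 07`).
28 fc b2 7d

line 1 (addi): pack op=0x14:7|rd=1:2|imm=8172157:23 = 0x28fcb27d; big→ 28 fc b2 7d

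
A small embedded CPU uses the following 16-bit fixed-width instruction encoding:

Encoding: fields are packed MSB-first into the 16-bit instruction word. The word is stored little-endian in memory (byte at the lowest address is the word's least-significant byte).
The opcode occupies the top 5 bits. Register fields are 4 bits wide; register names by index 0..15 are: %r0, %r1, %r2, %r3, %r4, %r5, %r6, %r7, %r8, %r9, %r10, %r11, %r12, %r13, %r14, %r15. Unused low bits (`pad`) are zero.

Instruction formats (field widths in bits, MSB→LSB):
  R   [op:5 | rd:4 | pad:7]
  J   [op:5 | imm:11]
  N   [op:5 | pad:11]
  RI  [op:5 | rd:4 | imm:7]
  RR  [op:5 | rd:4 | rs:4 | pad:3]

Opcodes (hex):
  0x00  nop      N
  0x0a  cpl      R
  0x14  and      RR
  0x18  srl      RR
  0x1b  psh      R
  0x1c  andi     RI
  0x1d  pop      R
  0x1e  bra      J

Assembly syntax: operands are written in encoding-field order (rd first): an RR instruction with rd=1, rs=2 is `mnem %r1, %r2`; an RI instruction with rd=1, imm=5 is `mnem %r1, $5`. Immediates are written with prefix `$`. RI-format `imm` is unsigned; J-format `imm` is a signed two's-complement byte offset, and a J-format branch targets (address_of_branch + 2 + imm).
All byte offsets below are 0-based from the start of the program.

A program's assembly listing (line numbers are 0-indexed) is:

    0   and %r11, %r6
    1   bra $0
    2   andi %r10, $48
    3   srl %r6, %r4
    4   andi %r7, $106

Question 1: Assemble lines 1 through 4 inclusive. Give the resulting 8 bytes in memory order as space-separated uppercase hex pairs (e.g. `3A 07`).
line 1 (bra): pack op=0x1e:5|imm=0:11 = 0xf000; little→ 00 f0
line 2 (andi): pack op=0x1c:5|rd=10:4|imm=48:7 = 0xe530; little→ 30 e5
line 3 (srl): pack op=0x18:5|rd=6:4|rs=4:4|pad=0:3 = 0xc320; little→ 20 c3
line 4 (andi): pack op=0x1c:5|rd=7:4|imm=106:7 = 0xe3ea; little→ ea e3

00 F0 30 E5 20 C3 EA E3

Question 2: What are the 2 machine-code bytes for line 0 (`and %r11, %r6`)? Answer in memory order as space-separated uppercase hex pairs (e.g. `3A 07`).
line 0 (and): pack op=0x14:5|rd=11:4|rs=6:4|pad=0:3 = 0xa5b0; little→ b0 a5

B0 A5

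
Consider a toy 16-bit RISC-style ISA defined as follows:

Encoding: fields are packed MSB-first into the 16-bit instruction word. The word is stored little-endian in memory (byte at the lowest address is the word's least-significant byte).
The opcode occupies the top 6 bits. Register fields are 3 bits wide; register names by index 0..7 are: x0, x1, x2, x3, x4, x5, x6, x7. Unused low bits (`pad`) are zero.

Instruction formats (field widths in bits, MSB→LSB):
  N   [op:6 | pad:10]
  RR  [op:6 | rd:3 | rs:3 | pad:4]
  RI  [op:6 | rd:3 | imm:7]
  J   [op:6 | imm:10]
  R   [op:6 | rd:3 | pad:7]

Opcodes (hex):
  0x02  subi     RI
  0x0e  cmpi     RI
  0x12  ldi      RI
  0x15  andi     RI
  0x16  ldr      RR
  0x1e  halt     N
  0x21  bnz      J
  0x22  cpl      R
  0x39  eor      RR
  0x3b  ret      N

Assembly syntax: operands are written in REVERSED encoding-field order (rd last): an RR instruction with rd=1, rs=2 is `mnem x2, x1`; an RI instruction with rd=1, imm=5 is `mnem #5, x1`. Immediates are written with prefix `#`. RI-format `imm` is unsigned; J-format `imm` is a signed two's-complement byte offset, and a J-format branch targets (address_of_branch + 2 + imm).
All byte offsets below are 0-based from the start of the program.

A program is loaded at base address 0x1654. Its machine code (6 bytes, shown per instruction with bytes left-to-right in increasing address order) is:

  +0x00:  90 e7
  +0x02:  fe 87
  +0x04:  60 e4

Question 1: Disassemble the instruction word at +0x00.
eor x1, x7

@+00  little-endian(90 e7) = 0xe790
  top 6b → 0x39 → eor [RR]
  [9:7] rd=7 = x7
  [6:4] rs=1 = x1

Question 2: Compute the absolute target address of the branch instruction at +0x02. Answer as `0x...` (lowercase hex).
0x1656

@+02  little-endian(fe 87) = 0x87fe
  opcode bits[15:10]=0x21: bnz/J
  imm: (w>>0)&0x3ff=0x3fe (s10→-2) → #-2
  target = base 0x1654 + off 0x02 + 2 + imm -2 = 0x1656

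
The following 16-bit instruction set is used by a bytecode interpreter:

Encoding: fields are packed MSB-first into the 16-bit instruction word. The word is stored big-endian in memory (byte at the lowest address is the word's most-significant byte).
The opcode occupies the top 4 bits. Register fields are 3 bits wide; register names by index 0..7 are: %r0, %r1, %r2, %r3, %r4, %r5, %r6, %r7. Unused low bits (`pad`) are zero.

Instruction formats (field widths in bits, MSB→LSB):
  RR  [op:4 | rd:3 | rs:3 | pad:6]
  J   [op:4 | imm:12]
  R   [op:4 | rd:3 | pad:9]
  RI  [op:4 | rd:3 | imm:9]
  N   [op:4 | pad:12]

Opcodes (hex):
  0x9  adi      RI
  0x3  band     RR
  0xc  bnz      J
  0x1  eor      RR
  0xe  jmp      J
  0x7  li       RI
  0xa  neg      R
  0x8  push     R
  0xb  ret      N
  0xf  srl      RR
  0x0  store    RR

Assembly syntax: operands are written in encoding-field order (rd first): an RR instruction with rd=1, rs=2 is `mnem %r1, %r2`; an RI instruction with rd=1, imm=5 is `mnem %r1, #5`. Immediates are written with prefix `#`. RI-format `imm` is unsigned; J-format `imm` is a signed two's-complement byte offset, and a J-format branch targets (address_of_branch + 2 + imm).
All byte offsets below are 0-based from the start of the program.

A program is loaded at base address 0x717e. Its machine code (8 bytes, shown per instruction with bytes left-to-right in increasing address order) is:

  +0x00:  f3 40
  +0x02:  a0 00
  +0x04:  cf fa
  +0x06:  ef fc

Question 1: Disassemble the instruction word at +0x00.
[00] f3 40 → 0xf340
  op=0xf340>>12=0xf ⇒ srl (RR)
  rd@[11:9]=0x1 ⇒ %r1
  rs@[8:6]=0x5 ⇒ %r5

srl %r1, %r5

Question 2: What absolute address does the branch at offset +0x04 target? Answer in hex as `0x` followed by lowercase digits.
@+04  big-endian(cf fa) = 0xcffa
  op=0xcffa>>12=0xc ⇒ bnz (J)
  imm@[11:0]=0xffa (s12→-6) ⇒ #-6
  target = base 0x717e + off 0x04 + 2 + imm -6 = 0x717e

0x717e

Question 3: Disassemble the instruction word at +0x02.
[02] a0 00 → 0xa000
  opcode bits[15:12]=0xa: neg/R
  rd@[11:9]=0x0 ⇒ %r0

neg %r0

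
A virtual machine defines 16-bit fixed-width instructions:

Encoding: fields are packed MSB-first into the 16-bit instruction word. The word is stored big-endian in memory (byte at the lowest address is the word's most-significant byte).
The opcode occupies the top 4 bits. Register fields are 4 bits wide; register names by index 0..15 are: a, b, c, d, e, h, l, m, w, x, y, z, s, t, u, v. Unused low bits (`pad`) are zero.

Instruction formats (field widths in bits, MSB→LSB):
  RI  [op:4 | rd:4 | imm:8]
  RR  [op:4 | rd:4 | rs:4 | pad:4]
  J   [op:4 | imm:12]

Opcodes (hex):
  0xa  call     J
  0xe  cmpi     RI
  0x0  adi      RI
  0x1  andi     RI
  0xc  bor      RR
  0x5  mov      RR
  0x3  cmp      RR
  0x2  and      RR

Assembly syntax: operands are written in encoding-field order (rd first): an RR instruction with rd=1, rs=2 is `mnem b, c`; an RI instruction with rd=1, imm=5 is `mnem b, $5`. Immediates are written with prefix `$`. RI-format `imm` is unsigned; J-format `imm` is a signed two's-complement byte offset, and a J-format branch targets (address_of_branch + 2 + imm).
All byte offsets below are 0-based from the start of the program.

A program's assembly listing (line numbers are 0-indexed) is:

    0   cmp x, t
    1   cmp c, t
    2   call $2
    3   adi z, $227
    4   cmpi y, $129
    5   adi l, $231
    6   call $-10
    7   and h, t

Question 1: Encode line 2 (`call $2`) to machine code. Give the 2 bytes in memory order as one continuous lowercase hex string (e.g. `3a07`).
2. call fields op=0xa:4|imm=2:12 → word a002h → a0 02

a002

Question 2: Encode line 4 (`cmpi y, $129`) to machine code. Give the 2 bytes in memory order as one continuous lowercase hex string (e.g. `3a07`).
ea81

4. cmpi fields op=0xe:4|rd=10:4|imm=129:8 → word ea81h → ea 81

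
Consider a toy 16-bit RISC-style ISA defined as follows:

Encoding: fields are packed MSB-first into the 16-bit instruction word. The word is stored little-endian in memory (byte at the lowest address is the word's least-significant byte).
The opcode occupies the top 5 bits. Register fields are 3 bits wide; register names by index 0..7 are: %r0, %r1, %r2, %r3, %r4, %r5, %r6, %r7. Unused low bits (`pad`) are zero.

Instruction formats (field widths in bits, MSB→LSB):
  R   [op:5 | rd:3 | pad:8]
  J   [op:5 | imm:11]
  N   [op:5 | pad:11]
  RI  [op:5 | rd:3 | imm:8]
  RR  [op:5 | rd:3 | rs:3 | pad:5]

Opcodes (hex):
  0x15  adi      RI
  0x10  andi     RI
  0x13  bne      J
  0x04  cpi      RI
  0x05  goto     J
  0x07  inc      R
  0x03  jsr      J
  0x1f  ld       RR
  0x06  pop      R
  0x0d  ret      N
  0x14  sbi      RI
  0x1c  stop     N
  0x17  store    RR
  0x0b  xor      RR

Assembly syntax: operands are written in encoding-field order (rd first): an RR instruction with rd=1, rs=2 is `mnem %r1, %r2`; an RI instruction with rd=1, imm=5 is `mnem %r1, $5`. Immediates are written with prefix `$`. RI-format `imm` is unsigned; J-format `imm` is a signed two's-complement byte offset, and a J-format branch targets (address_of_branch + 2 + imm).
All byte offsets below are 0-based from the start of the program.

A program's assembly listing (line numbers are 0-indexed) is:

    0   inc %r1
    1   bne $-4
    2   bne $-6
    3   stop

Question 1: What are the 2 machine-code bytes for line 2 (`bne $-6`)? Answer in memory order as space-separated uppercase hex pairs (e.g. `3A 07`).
2. bne fields op=0x13:5|imm=-6:11 → word 9ffah → fa 9f

FA 9F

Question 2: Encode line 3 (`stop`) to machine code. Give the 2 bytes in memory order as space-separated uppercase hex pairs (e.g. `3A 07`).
00 E0

line 3 (stop): pack op=0x1c:5|pad=0:11 = 0xe000; little→ 00 e0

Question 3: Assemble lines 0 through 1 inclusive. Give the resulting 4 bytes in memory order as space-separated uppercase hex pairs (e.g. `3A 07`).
00 39 FC 9F

0. inc fields op=0x7:5|rd=1:3|pad=0:8 → word 3900h → 00 39
1. bne fields op=0x13:5|imm=-4:11 → word 9ffch → fc 9f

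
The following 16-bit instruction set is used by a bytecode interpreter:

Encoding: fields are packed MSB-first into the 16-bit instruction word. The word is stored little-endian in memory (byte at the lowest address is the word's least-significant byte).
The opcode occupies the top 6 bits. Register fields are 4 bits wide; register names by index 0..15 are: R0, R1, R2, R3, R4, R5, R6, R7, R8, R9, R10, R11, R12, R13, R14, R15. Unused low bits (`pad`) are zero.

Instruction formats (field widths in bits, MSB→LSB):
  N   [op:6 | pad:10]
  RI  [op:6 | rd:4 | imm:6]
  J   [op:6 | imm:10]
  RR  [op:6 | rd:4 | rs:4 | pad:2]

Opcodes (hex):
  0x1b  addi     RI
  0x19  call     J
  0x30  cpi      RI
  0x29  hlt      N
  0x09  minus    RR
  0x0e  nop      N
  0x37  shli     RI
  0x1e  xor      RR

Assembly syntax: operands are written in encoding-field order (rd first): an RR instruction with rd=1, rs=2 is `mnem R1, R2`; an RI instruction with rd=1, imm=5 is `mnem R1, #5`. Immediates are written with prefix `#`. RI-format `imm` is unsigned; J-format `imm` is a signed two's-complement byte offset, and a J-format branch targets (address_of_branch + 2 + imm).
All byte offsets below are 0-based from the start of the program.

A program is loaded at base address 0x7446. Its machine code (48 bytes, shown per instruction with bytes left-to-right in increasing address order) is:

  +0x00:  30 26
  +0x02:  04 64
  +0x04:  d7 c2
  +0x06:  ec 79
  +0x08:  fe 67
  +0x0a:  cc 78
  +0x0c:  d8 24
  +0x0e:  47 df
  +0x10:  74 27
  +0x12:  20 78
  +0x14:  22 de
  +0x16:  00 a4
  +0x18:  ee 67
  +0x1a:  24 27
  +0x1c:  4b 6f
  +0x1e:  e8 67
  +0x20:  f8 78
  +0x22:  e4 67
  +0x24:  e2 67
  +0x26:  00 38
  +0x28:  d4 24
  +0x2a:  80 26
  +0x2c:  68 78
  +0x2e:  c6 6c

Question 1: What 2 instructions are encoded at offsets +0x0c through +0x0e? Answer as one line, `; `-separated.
minus R3, R6; shli R13, #7

@+0c  little-endian(d8 24) = 0x24d8
  opcode bits[15:10]=0x9: minus/RR
  rd: (w>>6)&0xf=0x3 → R3
  rs: (w>>2)&0xf=0x6 → R6
@+0e  little-endian(47 df) = 0xdf47
  opcode bits[15:10]=0x37: shli/RI
  rd: (w>>6)&0xf=0xd → R13
  imm: (w>>0)&0x3f=0x7 → #7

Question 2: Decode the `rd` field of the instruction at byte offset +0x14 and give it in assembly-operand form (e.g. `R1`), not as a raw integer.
R8

+0x14: 22 de ⇒ word 0xde22 (little)
  opcode bits[15:10]=0x37: shli/RI
  rd@[9:6]=0x8 ⇒ R8
  imm@[5:0]=0x22 ⇒ #34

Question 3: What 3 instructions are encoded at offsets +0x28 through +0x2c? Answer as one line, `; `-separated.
+0x28: d4 24 ⇒ word 0x24d4 (little)
  op=0x24d4>>10=0x9 ⇒ minus (RR)
  [9:6] rd=3 = R3
  [5:2] rs=5 = R5
+0x2a: 80 26 ⇒ word 0x2680 (little)
  op=0x2680>>10=0x9 ⇒ minus (RR)
  [9:6] rd=10 = R10
  [5:2] rs=0 = R0
+0x2c: 68 78 ⇒ word 0x7868 (little)
  op=0x7868>>10=0x1e ⇒ xor (RR)
  [9:6] rd=1 = R1
  [5:2] rs=10 = R10

minus R3, R5; minus R10, R0; xor R1, R10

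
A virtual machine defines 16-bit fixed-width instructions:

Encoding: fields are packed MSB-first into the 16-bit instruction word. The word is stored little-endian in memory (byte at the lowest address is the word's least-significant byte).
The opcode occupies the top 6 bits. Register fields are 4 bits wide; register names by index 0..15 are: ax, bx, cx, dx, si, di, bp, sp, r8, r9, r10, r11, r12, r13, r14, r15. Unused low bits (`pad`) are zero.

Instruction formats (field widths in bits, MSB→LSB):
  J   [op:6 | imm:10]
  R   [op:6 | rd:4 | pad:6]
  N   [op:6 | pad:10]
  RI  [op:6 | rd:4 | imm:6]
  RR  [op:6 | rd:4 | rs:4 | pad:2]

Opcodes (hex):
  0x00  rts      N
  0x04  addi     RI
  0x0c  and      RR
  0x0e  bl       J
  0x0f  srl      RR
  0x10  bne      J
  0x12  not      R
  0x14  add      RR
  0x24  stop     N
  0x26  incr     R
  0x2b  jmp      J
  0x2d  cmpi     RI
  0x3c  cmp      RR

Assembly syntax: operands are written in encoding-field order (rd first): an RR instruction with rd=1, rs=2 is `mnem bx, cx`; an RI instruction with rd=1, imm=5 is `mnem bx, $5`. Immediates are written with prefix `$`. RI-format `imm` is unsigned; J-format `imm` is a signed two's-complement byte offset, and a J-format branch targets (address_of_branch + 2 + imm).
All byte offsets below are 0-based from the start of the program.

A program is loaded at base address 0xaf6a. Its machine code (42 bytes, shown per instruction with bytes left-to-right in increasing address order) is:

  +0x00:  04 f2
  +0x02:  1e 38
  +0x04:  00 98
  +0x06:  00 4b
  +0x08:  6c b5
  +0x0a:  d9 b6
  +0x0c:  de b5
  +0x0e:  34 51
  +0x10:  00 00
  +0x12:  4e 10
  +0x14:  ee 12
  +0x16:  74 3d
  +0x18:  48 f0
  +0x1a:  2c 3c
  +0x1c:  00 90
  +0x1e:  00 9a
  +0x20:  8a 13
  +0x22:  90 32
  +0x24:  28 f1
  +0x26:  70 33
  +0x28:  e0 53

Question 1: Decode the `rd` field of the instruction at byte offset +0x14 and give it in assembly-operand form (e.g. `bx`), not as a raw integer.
off 0x14: read ee 12 as little → 0x12ee
  opcode bits[15:10]=0x4: addi/RI
  [9:6] rd=11 = r11
  [5:0] imm=46 = $46

r11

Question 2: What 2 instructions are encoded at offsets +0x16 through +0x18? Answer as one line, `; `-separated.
+0x16: 74 3d ⇒ word 0x3d74 (little)
  op=0x3d74>>10=0xf ⇒ srl (RR)
  rd: (w>>6)&0xf=0x5 → di
  rs: (w>>2)&0xf=0xd → r13
+0x18: 48 f0 ⇒ word 0xf048 (little)
  op=0xf048>>10=0x3c ⇒ cmp (RR)
  rd: (w>>6)&0xf=0x1 → bx
  rs: (w>>2)&0xf=0x2 → cx

srl di, r13; cmp bx, cx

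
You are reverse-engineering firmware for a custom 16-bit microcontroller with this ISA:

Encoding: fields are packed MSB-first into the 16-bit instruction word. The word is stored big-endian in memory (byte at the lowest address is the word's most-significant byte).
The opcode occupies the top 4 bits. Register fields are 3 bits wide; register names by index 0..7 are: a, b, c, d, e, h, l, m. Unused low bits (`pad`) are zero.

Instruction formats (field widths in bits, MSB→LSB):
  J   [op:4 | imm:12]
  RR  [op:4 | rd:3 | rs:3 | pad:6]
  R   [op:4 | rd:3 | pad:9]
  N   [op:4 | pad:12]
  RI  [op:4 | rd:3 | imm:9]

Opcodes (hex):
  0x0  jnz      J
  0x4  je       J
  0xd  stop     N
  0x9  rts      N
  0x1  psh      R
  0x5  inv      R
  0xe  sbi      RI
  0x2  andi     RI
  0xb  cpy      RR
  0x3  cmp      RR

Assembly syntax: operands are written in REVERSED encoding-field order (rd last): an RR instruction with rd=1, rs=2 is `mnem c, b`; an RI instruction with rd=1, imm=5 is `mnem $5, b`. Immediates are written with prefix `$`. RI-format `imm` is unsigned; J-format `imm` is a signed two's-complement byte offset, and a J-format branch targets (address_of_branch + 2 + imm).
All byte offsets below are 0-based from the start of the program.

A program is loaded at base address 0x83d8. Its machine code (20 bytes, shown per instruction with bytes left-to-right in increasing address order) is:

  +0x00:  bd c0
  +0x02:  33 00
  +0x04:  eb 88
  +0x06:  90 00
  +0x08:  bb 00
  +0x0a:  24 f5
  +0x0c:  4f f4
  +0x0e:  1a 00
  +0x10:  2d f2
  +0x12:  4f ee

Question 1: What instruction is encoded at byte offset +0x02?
[02] 33 00 → 0x3300
  op=0x3300>>12=0x3 ⇒ cmp (RR)
  rd: (w>>9)&0x7=0x1 → b
  rs: (w>>6)&0x7=0x4 → e

cmp e, b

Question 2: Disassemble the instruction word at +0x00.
[00] bd c0 → 0xbdc0
  op=0xbdc0>>12=0xb ⇒ cpy (RR)
  [11:9] rd=6 = l
  [8:6] rs=7 = m

cpy m, l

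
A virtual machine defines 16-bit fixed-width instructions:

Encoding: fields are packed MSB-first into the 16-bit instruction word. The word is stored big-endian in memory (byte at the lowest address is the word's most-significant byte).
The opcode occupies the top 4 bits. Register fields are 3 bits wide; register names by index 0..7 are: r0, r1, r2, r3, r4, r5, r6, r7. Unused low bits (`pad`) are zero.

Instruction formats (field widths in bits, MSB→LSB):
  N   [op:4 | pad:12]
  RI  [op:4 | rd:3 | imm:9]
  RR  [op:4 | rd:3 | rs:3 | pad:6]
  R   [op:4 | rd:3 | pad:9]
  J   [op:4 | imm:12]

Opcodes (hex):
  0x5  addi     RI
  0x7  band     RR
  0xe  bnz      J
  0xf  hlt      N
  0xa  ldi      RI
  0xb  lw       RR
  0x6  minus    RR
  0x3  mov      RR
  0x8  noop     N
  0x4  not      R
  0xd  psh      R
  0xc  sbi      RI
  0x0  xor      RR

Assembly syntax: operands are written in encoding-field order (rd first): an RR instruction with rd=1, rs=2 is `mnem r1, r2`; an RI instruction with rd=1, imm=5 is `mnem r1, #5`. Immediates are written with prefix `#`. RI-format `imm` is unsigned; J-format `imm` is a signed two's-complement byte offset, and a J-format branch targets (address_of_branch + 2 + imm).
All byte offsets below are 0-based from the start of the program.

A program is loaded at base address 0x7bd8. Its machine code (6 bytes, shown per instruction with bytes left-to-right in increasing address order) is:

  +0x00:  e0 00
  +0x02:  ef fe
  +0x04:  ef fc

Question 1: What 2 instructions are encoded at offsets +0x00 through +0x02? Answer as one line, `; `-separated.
bnz #0; bnz #-2

+0x00: e0 00 ⇒ word 0xe000 (big)
  op=0xe000>>12=0xe ⇒ bnz (J)
  imm: (w>>0)&0xfff=0x0 → #0
+0x02: ef fe ⇒ word 0xeffe (big)
  op=0xeffe>>12=0xe ⇒ bnz (J)
  imm: (w>>0)&0xfff=0xffe (s12→-2) → #-2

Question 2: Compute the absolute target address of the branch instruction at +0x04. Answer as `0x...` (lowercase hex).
+0x04: ef fc ⇒ word 0xeffc (big)
  op=0xeffc>>12=0xe ⇒ bnz (J)
  [11:0] imm=4092 (s12→-4) = #-4
  target = base 0x7bd8 + off 0x04 + 2 + imm -4 = 0x7bda

0x7bda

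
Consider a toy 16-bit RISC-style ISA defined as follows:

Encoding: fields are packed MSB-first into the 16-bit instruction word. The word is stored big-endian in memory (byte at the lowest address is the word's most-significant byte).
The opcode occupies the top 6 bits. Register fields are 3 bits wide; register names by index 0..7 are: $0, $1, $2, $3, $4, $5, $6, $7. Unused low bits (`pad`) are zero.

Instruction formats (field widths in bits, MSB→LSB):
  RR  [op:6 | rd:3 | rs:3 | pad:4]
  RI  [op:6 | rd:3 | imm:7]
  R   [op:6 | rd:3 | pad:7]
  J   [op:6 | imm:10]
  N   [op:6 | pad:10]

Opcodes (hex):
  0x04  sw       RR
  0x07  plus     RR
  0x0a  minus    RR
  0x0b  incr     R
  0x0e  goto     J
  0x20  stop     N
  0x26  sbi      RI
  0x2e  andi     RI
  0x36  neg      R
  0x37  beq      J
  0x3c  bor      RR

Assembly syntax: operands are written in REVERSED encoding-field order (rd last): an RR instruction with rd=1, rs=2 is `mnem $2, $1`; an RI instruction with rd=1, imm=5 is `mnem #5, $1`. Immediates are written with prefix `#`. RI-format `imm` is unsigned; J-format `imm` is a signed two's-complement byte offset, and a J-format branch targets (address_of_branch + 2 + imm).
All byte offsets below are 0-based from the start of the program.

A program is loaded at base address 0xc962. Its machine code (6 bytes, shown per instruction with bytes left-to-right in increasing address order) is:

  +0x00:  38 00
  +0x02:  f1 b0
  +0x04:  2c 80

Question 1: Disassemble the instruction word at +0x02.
bor $3, $3

@+02  big-endian(f1 b0) = 0xf1b0
  top 6b → 0x3c → bor [RR]
  rd: (w>>7)&0x7=0x3 → $3
  rs: (w>>4)&0x7=0x3 → $3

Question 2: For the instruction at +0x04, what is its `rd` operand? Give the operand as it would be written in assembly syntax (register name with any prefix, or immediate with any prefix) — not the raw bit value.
[04] 2c 80 → 0x2c80
  opcode bits[15:10]=0xb: incr/R
  rd: (w>>7)&0x7=0x1 → $1

$1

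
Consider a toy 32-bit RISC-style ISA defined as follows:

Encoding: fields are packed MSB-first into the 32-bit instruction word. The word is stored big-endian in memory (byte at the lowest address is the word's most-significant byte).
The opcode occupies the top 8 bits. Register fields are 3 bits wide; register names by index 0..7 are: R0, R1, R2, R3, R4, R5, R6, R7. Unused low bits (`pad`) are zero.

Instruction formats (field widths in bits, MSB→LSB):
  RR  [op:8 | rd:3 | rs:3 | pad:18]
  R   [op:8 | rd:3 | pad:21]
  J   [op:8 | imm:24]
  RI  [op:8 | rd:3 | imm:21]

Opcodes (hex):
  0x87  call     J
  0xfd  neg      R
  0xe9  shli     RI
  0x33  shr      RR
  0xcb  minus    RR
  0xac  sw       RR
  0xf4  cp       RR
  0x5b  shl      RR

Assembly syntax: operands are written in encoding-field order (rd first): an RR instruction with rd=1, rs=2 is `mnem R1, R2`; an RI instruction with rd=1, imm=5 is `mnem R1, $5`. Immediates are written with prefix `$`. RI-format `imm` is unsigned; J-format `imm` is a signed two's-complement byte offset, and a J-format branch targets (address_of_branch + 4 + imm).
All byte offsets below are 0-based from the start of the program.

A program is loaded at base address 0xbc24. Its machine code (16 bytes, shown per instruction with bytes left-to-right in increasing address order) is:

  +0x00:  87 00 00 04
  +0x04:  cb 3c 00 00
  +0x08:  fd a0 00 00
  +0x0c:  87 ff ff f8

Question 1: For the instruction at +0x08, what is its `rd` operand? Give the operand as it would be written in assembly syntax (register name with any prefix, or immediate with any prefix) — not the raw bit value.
R5

off 0x08: read fd a0 00 00 as big → 0xfda00000
  top 8b → 0xfd → neg [R]
  [23:21] rd=5 = R5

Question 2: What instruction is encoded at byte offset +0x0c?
call $-8

[0c] 87 ff ff f8 → 0x87fffff8
  opcode bits[31:24]=0x87: call/J
  imm: (w>>0)&0xffffff=0xfffff8 (s24→-8) → $-8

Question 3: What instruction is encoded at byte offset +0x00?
[00] 87 00 00 04 → 0x87000004
  opcode bits[31:24]=0x87: call/J
  imm@[23:0]=0x4 ⇒ $4

call $4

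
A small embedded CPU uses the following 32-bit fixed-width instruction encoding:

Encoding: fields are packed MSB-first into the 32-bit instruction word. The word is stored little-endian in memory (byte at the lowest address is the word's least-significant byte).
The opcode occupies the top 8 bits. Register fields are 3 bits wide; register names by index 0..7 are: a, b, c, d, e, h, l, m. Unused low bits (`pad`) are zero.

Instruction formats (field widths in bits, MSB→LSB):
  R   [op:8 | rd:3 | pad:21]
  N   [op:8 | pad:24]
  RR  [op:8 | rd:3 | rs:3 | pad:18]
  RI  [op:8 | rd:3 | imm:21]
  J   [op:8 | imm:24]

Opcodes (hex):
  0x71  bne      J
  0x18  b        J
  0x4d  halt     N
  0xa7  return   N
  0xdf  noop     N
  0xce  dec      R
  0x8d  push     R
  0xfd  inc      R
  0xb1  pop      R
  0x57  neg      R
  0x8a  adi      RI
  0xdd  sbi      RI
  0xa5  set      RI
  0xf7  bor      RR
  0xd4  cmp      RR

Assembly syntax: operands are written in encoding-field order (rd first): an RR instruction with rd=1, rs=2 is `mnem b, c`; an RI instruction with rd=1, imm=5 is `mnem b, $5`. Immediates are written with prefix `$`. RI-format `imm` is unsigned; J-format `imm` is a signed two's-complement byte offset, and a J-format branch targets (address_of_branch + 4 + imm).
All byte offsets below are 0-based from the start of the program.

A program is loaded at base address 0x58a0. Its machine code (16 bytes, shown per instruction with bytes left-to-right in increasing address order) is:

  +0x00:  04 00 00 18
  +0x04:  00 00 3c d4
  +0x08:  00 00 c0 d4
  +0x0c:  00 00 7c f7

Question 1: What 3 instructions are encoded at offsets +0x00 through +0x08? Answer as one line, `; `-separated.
[00] 04 00 00 18 → 0x18000004
  op=0x18000004>>24=0x18 ⇒ b (J)
  [23:0] imm=4 = $4
[04] 00 00 3c d4 → 0xd43c0000
  op=0xd43c0000>>24=0xd4 ⇒ cmp (RR)
  [23:21] rd=1 = b
  [20:18] rs=7 = m
[08] 00 00 c0 d4 → 0xd4c00000
  op=0xd4c00000>>24=0xd4 ⇒ cmp (RR)
  [23:21] rd=6 = l
  [20:18] rs=0 = a

b $4; cmp b, m; cmp l, a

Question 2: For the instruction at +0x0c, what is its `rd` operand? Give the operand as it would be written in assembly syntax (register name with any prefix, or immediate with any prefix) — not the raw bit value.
[0c] 00 00 7c f7 → 0xf77c0000
  op=0xf77c0000>>24=0xf7 ⇒ bor (RR)
  rd: (w>>21)&0x7=0x3 → d
  rs: (w>>18)&0x7=0x7 → m

d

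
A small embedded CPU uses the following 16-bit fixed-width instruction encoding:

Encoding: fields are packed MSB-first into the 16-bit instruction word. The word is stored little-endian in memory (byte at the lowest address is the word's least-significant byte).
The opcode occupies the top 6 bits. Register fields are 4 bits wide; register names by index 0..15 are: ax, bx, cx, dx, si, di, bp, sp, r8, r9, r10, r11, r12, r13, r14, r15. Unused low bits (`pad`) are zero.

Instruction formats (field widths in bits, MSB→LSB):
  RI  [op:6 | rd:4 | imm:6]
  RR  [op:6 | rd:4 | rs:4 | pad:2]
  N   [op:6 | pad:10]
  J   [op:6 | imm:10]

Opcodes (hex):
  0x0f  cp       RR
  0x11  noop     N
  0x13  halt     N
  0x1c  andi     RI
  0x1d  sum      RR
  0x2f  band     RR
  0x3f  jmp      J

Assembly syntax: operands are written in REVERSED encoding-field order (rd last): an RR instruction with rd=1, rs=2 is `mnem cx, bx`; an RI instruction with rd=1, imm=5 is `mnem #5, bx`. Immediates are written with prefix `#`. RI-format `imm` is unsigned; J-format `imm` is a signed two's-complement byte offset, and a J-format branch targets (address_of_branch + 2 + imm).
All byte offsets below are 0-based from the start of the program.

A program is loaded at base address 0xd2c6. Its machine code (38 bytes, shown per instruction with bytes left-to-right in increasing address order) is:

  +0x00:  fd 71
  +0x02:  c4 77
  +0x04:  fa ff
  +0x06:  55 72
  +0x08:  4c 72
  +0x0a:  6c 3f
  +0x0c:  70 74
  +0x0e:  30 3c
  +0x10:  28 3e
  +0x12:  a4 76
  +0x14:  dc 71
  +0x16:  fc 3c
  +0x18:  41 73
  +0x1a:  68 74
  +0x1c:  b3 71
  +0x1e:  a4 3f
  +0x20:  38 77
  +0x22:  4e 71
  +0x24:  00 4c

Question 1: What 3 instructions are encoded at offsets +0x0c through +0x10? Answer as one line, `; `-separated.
@+0c  little-endian(70 74) = 0x7470
  top 6b → 0x1d → sum [RR]
  [9:6] rd=1 = bx
  [5:2] rs=12 = r12
@+0e  little-endian(30 3c) = 0x3c30
  top 6b → 0xf → cp [RR]
  [9:6] rd=0 = ax
  [5:2] rs=12 = r12
@+10  little-endian(28 3e) = 0x3e28
  top 6b → 0xf → cp [RR]
  [9:6] rd=8 = r8
  [5:2] rs=10 = r10

sum r12, bx; cp r12, ax; cp r10, r8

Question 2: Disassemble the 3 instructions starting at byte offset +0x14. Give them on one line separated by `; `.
andi #28, sp; cp r15, dx; andi #1, r13

+0x14: dc 71 ⇒ word 0x71dc (little)
  opcode bits[15:10]=0x1c: andi/RI
  [9:6] rd=7 = sp
  [5:0] imm=28 = #28
+0x16: fc 3c ⇒ word 0x3cfc (little)
  opcode bits[15:10]=0xf: cp/RR
  [9:6] rd=3 = dx
  [5:2] rs=15 = r15
+0x18: 41 73 ⇒ word 0x7341 (little)
  opcode bits[15:10]=0x1c: andi/RI
  [9:6] rd=13 = r13
  [5:0] imm=1 = #1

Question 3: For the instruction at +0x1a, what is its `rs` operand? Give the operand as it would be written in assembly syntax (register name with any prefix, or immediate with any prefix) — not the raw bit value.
r10

@+1a  little-endian(68 74) = 0x7468
  top 6b → 0x1d → sum [RR]
  rd@[9:6]=0x1 ⇒ bx
  rs@[5:2]=0xa ⇒ r10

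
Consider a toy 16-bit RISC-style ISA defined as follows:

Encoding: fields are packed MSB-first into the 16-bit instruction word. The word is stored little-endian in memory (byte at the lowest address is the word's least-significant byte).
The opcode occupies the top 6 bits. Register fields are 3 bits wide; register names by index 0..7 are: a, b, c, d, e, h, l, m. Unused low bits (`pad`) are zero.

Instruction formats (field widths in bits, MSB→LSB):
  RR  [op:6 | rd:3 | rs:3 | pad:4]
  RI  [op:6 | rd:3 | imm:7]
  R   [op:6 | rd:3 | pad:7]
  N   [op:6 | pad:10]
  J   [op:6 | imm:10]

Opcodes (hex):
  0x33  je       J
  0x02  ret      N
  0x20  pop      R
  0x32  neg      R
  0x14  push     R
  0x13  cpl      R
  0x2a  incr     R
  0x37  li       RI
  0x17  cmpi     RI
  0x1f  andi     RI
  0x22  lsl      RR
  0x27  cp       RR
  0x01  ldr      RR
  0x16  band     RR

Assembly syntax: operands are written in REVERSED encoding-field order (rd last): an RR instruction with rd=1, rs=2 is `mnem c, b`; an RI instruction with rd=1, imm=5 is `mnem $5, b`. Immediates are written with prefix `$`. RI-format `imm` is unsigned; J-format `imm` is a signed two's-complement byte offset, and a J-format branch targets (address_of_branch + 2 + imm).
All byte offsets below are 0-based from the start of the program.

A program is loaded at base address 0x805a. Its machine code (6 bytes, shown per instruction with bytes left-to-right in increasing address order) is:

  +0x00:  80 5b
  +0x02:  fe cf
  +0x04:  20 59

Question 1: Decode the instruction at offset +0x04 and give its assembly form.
band c, c

off 0x04: read 20 59 as little → 0x5920
  opcode bits[15:10]=0x16: band/RR
  [9:7] rd=2 = c
  [6:4] rs=2 = c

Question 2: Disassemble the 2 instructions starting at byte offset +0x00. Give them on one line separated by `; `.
band a, m; je $-2

off 0x00: read 80 5b as little → 0x5b80
  opcode bits[15:10]=0x16: band/RR
  rd: (w>>7)&0x7=0x7 → m
  rs: (w>>4)&0x7=0x0 → a
off 0x02: read fe cf as little → 0xcffe
  opcode bits[15:10]=0x33: je/J
  imm: (w>>0)&0x3ff=0x3fe (s10→-2) → $-2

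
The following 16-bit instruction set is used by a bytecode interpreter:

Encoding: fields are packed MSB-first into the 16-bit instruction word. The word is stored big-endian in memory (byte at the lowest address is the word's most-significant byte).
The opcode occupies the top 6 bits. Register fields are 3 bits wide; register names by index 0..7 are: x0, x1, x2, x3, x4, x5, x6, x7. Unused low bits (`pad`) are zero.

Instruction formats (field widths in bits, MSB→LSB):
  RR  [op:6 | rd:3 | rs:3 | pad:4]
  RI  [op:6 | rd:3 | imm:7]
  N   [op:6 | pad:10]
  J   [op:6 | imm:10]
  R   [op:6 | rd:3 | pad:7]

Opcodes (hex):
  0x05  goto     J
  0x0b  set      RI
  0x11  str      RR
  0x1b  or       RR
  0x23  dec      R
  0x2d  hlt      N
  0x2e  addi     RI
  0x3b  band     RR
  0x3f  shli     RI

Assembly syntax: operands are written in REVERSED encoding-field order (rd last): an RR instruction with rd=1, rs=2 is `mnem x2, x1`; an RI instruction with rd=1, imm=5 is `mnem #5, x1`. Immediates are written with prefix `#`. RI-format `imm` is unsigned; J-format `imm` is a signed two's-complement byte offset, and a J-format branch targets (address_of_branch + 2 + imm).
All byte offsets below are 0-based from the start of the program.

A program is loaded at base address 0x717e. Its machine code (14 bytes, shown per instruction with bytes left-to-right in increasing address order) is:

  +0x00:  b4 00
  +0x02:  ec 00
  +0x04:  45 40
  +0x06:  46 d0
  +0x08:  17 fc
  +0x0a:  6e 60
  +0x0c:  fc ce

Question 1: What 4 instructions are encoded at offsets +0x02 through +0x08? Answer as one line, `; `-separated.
@+02  big-endian(ec 00) = 0xec00
  top 6b → 0x3b → band [RR]
  rd@[9:7]=0x0 ⇒ x0
  rs@[6:4]=0x0 ⇒ x0
@+04  big-endian(45 40) = 0x4540
  top 6b → 0x11 → str [RR]
  rd@[9:7]=0x2 ⇒ x2
  rs@[6:4]=0x4 ⇒ x4
@+06  big-endian(46 d0) = 0x46d0
  top 6b → 0x11 → str [RR]
  rd@[9:7]=0x5 ⇒ x5
  rs@[6:4]=0x5 ⇒ x5
@+08  big-endian(17 fc) = 0x17fc
  top 6b → 0x5 → goto [J]
  imm@[9:0]=0x3fc (s10→-4) ⇒ #-4

band x0, x0; str x4, x2; str x5, x5; goto #-4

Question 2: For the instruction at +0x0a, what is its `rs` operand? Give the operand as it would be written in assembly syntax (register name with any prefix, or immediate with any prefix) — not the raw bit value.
x6

@+0a  big-endian(6e 60) = 0x6e60
  opcode bits[15:10]=0x1b: or/RR
  [9:7] rd=4 = x4
  [6:4] rs=6 = x6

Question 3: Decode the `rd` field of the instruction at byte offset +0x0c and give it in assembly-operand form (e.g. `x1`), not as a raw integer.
@+0c  big-endian(fc ce) = 0xfcce
  top 6b → 0x3f → shli [RI]
  rd: (w>>7)&0x7=0x1 → x1
  imm: (w>>0)&0x7f=0x4e → #78

x1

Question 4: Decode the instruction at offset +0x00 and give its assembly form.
hlt

+0x00: b4 00 ⇒ word 0xb400 (big)
  op=0xb400>>10=0x2d ⇒ hlt (N)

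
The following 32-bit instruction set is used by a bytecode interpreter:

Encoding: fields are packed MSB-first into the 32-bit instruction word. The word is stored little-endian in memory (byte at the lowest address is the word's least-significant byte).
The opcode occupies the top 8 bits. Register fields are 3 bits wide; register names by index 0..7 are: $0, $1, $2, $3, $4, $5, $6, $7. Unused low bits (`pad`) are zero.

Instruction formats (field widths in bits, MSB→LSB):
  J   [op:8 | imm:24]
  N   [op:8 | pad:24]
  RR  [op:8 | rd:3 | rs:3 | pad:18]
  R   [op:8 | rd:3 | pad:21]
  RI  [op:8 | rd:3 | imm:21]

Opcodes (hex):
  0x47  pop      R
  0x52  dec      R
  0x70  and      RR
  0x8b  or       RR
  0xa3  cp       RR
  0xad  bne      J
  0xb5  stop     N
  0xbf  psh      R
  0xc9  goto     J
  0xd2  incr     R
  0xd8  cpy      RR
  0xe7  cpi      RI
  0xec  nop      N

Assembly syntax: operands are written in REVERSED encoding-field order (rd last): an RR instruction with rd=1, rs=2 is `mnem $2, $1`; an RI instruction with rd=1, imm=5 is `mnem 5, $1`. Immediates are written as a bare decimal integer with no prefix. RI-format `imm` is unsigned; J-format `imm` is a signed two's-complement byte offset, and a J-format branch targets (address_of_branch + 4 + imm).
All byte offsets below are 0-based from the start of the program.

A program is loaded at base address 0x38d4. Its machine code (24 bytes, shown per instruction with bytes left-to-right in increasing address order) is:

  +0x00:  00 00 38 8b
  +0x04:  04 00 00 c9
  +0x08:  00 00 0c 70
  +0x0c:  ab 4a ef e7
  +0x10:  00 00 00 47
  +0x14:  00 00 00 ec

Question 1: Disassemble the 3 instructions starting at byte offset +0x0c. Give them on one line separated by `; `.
cpi 1002155, $7; pop $0; nop

@+0c  little-endian(ab 4a ef e7) = 0xe7ef4aab
  op=0xe7ef4aab>>24=0xe7 ⇒ cpi (RI)
  rd@[23:21]=0x7 ⇒ $7
  imm@[20:0]=0xf4aab ⇒ 1002155
@+10  little-endian(00 00 00 47) = 0x47000000
  op=0x47000000>>24=0x47 ⇒ pop (R)
  rd@[23:21]=0x0 ⇒ $0
@+14  little-endian(00 00 00 ec) = 0xec000000
  op=0xec000000>>24=0xec ⇒ nop (N)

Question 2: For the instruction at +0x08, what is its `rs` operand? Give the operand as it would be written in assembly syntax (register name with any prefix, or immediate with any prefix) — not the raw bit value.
+0x08: 00 00 0c 70 ⇒ word 0x700c0000 (little)
  top 8b → 0x70 → and [RR]
  rd: (w>>21)&0x7=0x0 → $0
  rs: (w>>18)&0x7=0x3 → $3

$3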